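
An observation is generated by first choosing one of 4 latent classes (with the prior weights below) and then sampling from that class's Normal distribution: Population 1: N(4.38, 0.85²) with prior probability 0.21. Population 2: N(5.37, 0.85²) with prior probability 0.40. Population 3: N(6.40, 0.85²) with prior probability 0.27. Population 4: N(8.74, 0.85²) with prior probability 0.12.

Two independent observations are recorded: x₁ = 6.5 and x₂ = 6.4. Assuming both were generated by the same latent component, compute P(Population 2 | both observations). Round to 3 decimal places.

Apply Bayes' rule: the posterior for each component is proportional to its prior times its likelihood at x.
Since both observations come from the same component, the likelihood for component k is f_k(x₁)·f_k(x₂).
  p_1 = [0.0209267] × [0.0278694] = 0.000583214
  p_2 = [0.193963] × [0.225236] = 0.0436875
  p_3 = [0.466107] × [0.469344] = 0.218764
  p_4 = [0.0145698] × [0.0106121] = 0.000154615
Unnormalised posteriors:
  w_1·p_1 = 0.21 × 0.000583214 = 0.000122475
  w_2·p_2 = 0.40 × 0.0436875 = 0.017475
  w_3·p_3 = 0.27 × 0.218764 = 0.0590664
  w_4·p_4 = 0.12 × 0.000154615 = 1.85539e-05
Marginal: 0.000122475 + 0.017475 + 0.0590664 + 1.85539e-05 = 0.0766824
Responsibility of Population 2: 0.017475 / 0.0766824 ≈ 0.228

0.228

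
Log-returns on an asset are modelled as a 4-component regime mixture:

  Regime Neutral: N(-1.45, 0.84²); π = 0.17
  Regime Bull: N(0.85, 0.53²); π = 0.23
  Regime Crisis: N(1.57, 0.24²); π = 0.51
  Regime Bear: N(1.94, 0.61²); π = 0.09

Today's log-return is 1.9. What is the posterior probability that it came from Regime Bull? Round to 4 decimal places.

0.0590

The responsibility of component k is w_k f_k(x) divided by Σ_j w_j f_j(x).
Component likelihoods at x = 1.9:
  p_Neutral = 0.00016708
  p_Bull = 0.105769
  p_Crisis = 0.645884
  p_Bear = 0.652599
Prior × likelihood for each component:
  w_Neutral·p_Neutral = 0.17 × 0.00016708 = 2.84036e-05
  w_Bull·p_Bull = 0.23 × 0.105769 = 0.0243268
  w_Crisis·p_Crisis = 0.51 × 0.645884 = 0.329401
  w_Bear·p_Bear = 0.09 × 0.652599 = 0.0587339
Normaliser: 2.84036e-05 + 0.0243268 + 0.329401 + 0.0587339 = 0.41249
P(Regime Bull | 1.9) ≈ 0.0590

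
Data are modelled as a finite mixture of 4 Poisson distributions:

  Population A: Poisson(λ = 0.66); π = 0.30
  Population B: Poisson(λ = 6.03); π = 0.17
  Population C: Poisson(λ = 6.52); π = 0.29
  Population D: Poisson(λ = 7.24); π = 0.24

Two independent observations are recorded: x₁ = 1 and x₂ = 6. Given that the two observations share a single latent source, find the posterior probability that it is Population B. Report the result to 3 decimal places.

By Bayes' theorem, P(k | x) = w_k f_k(x) / Σ_j w_j f_j(x).
Since both observations come from the same component, the likelihood for component k is f_k(x₁)·f_k(x₂).
  p_A = [0.341122] × [5.93331e-05] = 2.02398e-05
  p_B = [0.0145051] × [0.160611] = 0.00232969
  p_C = [0.00960832] × [0.157236] = 0.00151078
  p_D = [0.00519334] × [0.143485] = 0.000745167
Unnormalised posteriors:
  w_A·p_A = 0.30 × 2.02398e-05 = 6.07194e-06
  w_B·p_B = 0.17 × 0.00232969 = 0.000396046
  w_C·p_C = 0.29 × 0.00151078 = 0.000438126
  w_D·p_D = 0.24 × 0.000745167 = 0.00017884
Evidence: 6.07194e-06 + 0.000396046 + 0.000438126 + 0.00017884 = 0.00101908
P(Population B | x) ≈ 0.389

0.389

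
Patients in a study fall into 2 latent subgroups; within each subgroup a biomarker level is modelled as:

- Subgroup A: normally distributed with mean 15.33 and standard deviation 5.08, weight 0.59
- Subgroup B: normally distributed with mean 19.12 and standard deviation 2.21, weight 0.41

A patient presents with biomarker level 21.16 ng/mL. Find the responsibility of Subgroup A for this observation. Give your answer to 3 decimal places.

0.332

Apply Bayes' rule: the posterior for each component is proportional to its prior times its likelihood at x.
Evaluate each component's likelihood at the observed value:
  L_A = (1/(5.08·√(2π)))·exp(−(21.16−15.33)²/(2·5.08²)) = 0.078532·exp(-0.65854) = 0.0406488
  L_B = (1/(2.21·√(2π)))·exp(−(21.16−19.12)²/(2·2.21²)) = 0.180517·exp(-0.42604) = 0.117894
Multiply by the mixture weights:
  π_A·L_A = 0.59 × 0.0406488 = 0.0239828
  π_B·L_B = 0.41 × 0.117894 = 0.0483367
Normaliser: 0.0239828 + 0.0483367 = 0.0723195
P(Subgroup A | the observation) = 0.0239828 / 0.0723195 ≈ 0.332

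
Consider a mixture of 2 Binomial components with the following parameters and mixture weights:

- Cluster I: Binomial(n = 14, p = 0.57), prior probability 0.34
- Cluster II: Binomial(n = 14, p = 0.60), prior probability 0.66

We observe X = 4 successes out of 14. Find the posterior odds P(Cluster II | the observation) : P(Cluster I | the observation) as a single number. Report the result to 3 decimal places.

Posterior odds = (w_i f_i(x)) / (w_j f_j(x)); the normalising sum cancels.
Component likelihoods at x = 4 successes out of 14:
  f_I = C(14,4)·0.57^4·0.43^10 = 1001·0.10556·0.000216115 = 0.0228359
  f_II = C(14,4)·0.60^4·0.40^10 = 1001·0.1296·0.000104858 = 0.0136031
Odds = (0.66/0.34) × (0.0136031/0.0228359) = 1.94118 × 0.595691 ≈ 1.156

1.156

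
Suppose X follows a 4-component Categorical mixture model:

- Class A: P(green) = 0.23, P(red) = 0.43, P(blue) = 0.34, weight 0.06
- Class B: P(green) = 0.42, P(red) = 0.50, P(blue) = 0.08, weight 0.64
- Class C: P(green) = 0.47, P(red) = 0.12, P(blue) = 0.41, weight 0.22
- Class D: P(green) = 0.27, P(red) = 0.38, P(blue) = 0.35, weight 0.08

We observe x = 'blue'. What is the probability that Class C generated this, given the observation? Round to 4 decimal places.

0.4752

By Bayes' theorem, P(k | x) = π_k f_k(x) / Σ_j π_j f_j(x).
Component likelihoods at x = 'blue':
  L_A = P(blue | comp) = 0.34
  L_B = P(blue | comp) = 0.08
  L_C = P(blue | comp) = 0.41
  L_D = P(blue | comp) = 0.35
Multiply by the mixture weights:
  π_A·L_A = 0.06 × 0.34 = 0.0204
  π_B·L_B = 0.64 × 0.08 = 0.0512
  π_C·L_C = 0.22 × 0.41 = 0.0902
  π_D·L_D = 0.08 × 0.35 = 0.028
Evidence: 0.0204 + 0.0512 + 0.0902 + 0.028 = 0.1898
Responsibility of Class C: 0.0902 / 0.1898 ≈ 0.4752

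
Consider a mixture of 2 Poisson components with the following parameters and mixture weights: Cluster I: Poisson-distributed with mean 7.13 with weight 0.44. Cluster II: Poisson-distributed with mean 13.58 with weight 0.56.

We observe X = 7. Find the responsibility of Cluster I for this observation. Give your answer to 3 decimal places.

0.845

P(component k | x) = π_k·f_k(x) / marginal(x), where marginal(x) = Σ_j π_j·f_j(x).
Evaluate each component's likelihood at the observed value:
  f_I = 0.148825
  f_II = 0.0213869
Unnormalised posteriors:
  π_I·f_I = 0.44 × 0.148825 = 0.0654831
  π_II·f_II = 0.56 × 0.0213869 = 0.0119767
Marginal: 0.0654831 + 0.0119767 = 0.0774598
P(Cluster I | the observation) = 0.0654831 / 0.0774598 ≈ 0.845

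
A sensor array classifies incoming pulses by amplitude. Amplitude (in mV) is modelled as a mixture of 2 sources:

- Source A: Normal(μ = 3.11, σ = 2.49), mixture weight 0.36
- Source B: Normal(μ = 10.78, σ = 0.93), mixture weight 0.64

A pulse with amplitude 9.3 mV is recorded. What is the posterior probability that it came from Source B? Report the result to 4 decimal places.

0.9672

By Bayes' theorem, P(k | x) = π_k f_k(x) / Σ_j π_j f_j(x).
Component likelihoods at x = 9.3 mV:
  p_A = (1/(2.49·√(2π)))·exp(−(9.3−3.11)²/(2·2.49²)) = 0.160218·exp(-3.08996) = 0.00729053
  p_B = (1/(0.93·√(2π)))·exp(−(9.3−10.78)²/(2·0.93²)) = 0.428970·exp(-1.26627) = 0.120918
Weight by the priors:
  π_A·p_A = 0.36 × 0.00729053 = 0.00262459
  π_B·p_B = 0.64 × 0.120918 = 0.0773876
Normaliser: 0.00262459 + 0.0773876 = 0.0800122
P(Source B | x) ≈ 0.9672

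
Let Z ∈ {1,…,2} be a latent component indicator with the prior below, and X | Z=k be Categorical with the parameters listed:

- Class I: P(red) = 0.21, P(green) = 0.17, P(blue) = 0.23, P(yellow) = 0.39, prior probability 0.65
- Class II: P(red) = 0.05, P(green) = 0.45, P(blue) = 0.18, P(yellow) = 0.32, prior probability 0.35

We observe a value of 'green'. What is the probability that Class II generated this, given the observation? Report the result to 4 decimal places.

0.5877

Posterior ∝ prior × likelihood, so P(k | x) ∝ π_k f_k(x); normalise over all components.
Categorical probabilities:
  L_I = 0.17
  L_II = 0.45
Multiply by the mixture weights:
  π_I·L_I = 0.65 × 0.17 = 0.1105
  π_II·L_II = 0.35 × 0.45 = 0.1575
Denominator: 0.1105 + 0.1575 = 0.268
Responsibility of Class II: 0.1575 / 0.268 ≈ 0.5877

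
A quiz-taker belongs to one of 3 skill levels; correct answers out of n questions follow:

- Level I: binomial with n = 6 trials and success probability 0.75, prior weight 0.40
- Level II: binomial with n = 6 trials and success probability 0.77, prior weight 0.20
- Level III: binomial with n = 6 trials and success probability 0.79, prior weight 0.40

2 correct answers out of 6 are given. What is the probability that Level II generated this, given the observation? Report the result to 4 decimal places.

The responsibility of component k is P(Z=k) f_k(x) divided by Σ_j P(Z=j) f_j(x).
Binomial probabilities:
  L_I = C(6,2)·0.75^2·0.25^4 = 15·0.5625·0.00390625 = 0.032959
  L_II = C(6,2)·0.77^2·0.23^4 = 15·0.5929·0.00279841 = 0.0248877
  L_III = C(6,2)·0.79^2·0.21^4 = 15·0.6241·0.00194481 = 0.0182063
Multiply by the mixture weights:
  P(Z=I)·L_I = 0.40 × 0.032959 = 0.0131836
  P(Z=II)·L_II = 0.20 × 0.0248877 = 0.00497753
  P(Z=III)·L_III = 0.40 × 0.0182063 = 0.00728254
Evidence: 0.0131836 + 0.00497753 + 0.00728254 = 0.0254437
P(Level II | 2 correct answers out of 6) = 0.00497753 / 0.0254437 ≈ 0.1956

0.1956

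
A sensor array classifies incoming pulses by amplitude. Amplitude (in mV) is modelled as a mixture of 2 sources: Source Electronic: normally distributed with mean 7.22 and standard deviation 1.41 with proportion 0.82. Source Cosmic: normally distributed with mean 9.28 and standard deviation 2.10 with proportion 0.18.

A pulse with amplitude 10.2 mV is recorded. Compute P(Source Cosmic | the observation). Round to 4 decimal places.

Posterior ∝ prior × likelihood, so P(k | x) ∝ π_k f_k(x); normalise over all components.
Evaluate each component's likelihood at the observed value:
  L_Electronic = (1/(1.41·√(2π)))·exp(−(10.2−7.22)²/(2·1.41²)) = 0.282938·exp(-2.23339) = 0.0303209
  L_Cosmic = (1/(2.10·√(2π)))·exp(−(10.2−9.28)²/(2·2.10²)) = 0.189973·exp(-0.09596) = 0.172589
Unnormalised posteriors:
  π_Electronic·L_Electronic = 0.82 × 0.0303209 = 0.0248632
  π_Cosmic·L_Cosmic = 0.18 × 0.172589 = 0.0310661
Sum: 0.0248632 + 0.0310661 = 0.0559293
P(Source Cosmic | the observation) = 0.0310661 / 0.0559293 ≈ 0.5555

0.5555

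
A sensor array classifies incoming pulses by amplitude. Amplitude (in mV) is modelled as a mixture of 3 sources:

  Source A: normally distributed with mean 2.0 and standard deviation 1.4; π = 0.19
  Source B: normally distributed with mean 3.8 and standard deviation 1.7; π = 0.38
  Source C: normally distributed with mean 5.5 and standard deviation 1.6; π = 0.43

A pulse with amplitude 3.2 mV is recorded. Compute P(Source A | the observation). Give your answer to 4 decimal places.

0.2352

Apply Bayes' rule: the posterior for each component is proportional to its prior times its likelihood at x.
Evaluate each component's likelihood at the observed value:
  f_A = 0.197354
  f_B = 0.220502
  f_C = 0.0887311
Multiply by the mixture weights:
  π_A·f_A = 0.19 × 0.197354 = 0.0374972
  π_B·f_B = 0.38 × 0.220502 = 0.0837906
  π_C·f_C = 0.43 × 0.0887311 = 0.0381544
Marginal: 0.0374972 + 0.0837906 + 0.0381544 = 0.159442
P(Source A | 3.2 mV) ≈ 0.2352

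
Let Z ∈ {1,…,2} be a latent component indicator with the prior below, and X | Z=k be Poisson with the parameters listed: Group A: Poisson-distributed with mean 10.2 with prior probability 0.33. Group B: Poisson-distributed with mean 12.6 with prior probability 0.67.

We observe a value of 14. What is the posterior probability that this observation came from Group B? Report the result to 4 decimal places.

0.7801

P(component k | x) = π_k·f_k(x) / marginal(x), where marginal(x) = Σ_j π_j·f_j(x).
Component likelihoods at x = 14:
  f_A = 0.0562588
  f_B = 0.0983261
Unnormalised posteriors:
  π_A·f_A = 0.33 × 0.0562588 = 0.0185654
  π_B·f_B = 0.67 × 0.0983261 = 0.0658785
Evidence: 0.0185654 + 0.0658785 = 0.0844439
P(Group B | x) = 0.0658785 / 0.0844439 ≈ 0.7801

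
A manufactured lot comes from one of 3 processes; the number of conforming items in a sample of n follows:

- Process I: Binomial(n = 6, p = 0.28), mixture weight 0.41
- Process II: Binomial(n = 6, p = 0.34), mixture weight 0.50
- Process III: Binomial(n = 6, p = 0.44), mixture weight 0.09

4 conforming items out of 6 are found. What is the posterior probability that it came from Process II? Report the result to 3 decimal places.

Posterior ∝ prior × likelihood, so P(k | x) ∝ π_k f_k(x); normalise over all components.
Binomial probabilities:
  p_I = C(6,4)·0.28^4·0.72^2 = 15·0.00614656·0.5184 = 0.0477957
  p_II = C(6,4)·0.34^4·0.66^2 = 15·0.0133634·0.4356 = 0.0873162
  p_III = C(6,4)·0.44^4·0.56^2 = 15·0.037481·0.3136 = 0.17631
Multiply by the mixture weights:
  π_I·p_I = 0.41 × 0.0477957 = 0.0195962
  π_II·p_II = 0.50 × 0.0873162 = 0.0436581
  π_III·p_III = 0.09 × 0.17631 = 0.0158679
Normaliser: 0.0195962 + 0.0436581 + 0.0158679 = 0.0791223
P(Process II | the observation) = 0.0436581 / 0.0791223 ≈ 0.552

0.552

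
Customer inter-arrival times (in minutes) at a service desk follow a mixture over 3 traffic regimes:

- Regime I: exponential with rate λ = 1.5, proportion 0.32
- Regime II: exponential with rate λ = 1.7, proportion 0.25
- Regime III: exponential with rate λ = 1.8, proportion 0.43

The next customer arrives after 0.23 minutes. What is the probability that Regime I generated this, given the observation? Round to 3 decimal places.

0.298

Posterior ∝ prior × likelihood, so P(k | x) ∝ π_k f_k(x); normalise over all components.
Exponential densities:
  p_I = 1.06233
  p_II = 1.14985
  p_III = 1.1898
Prior × likelihood for each component:
  π_I·p_I = 0.32 × 1.06233 = 0.339946
  π_II·p_II = 0.25 × 1.14985 = 0.287462
  π_III·p_III = 0.43 × 1.1898 = 0.511615
Normaliser: 0.339946 + 0.287462 + 0.511615 = 1.13902
So the posterior for Regime I is 0.339946 / 1.13902 ≈ 0.298.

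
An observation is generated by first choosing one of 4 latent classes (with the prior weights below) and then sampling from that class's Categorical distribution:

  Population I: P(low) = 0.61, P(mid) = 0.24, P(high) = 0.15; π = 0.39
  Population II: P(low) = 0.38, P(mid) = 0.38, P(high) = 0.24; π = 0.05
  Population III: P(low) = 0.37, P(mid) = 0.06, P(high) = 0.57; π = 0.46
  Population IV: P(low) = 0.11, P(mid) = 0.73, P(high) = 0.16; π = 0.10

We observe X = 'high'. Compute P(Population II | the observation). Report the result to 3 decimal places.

0.034

P(component k | x) = P(Z=k)·f_k(x) / marginal(x), where marginal(x) = Σ_j P(Z=j)·f_j(x).
Evaluate each component's likelihood at the observed value:
  p_I = 0.15
  p_II = 0.24
  p_III = 0.57
  p_IV = 0.16
Prior × likelihood for each component:
  P(Z=I)·p_I = 0.39 × 0.15 = 0.0585
  P(Z=II)·p_II = 0.05 × 0.24 = 0.012
  P(Z=III)·p_III = 0.46 × 0.57 = 0.2622
  P(Z=IV)·p_IV = 0.10 × 0.16 = 0.016
Evidence: 0.0585 + 0.012 + 0.2622 + 0.016 = 0.3487
P(Population II | data) = 0.012 / 0.3487 ≈ 0.034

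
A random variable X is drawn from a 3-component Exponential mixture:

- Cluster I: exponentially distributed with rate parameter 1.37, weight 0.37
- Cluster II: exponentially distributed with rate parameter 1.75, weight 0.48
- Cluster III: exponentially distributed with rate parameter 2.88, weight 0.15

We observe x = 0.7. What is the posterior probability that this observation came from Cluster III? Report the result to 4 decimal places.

Posterior ∝ prior × likelihood, so P(k | x) ∝ π_k f_k(x); normalise over all components.
Exponential densities:
  f_I = 1.37·e^(−1.37·0.7) = 1.37·e^(−0.9590) = 0.525088
  f_II = 1.75·e^(−1.75·0.7) = 1.75·e^(−1.2250) = 0.514076
  f_III = 2.88·e^(−2.88·0.7) = 2.88·e^(−2.0160) = 0.383579
Weight by the priors:
  π_I·f_I = 0.37 × 0.525088 = 0.194283
  π_II·f_II = 0.48 × 0.514076 = 0.246756
  π_III·f_III = 0.15 × 0.383579 = 0.0575368
Normaliser: 0.194283 + 0.246756 + 0.0575368 = 0.498576
So the posterior for Cluster III is 0.0575368 / 0.498576 ≈ 0.1154.

0.1154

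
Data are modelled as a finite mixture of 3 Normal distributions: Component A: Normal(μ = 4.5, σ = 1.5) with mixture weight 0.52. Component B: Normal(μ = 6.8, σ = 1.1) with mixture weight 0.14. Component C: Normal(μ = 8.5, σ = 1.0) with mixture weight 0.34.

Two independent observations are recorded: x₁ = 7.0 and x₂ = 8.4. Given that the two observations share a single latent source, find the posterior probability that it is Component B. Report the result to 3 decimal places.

P(component k | x) = P(Z=k)·f_k(x) / marginal(x), where marginal(x) = Σ_j P(Z=j)·f_j(x).
Since both observations come from the same component, the likelihood for component k is f_k(x₁)·f_k(x₂).
  L_A = [0.0663181] × [0.00905531] = 0.000600531
  L_B = [0.356729] × [0.125921] = 0.0449198
  L_C = [0.129518] × [0.396953] = 0.0514123
Unnormalised posteriors:
  P(Z=A)·L_A = 0.52 × 0.000600531 = 0.000312276
  P(Z=B)·L_B = 0.14 × 0.0449198 = 0.00628877
  P(Z=C)·L_C = 0.34 × 0.0514123 = 0.0174802
Denominator: 0.000312276 + 0.00628877 + 0.0174802 = 0.0240812
Responsibility of Component B: 0.00628877 / 0.0240812 ≈ 0.261

0.261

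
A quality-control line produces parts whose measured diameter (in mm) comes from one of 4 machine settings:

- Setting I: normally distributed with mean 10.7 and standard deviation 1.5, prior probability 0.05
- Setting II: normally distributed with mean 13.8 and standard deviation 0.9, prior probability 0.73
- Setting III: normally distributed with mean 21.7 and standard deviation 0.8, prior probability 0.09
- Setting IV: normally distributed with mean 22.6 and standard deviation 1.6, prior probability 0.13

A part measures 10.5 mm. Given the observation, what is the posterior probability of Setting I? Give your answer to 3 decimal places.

0.971

Apply Bayes' rule: the posterior for each component is proportional to its prior times its likelihood at x.
Evaluate each component's likelihood at the observed value:
  p_I = (1/(1.5·√(2π)))·exp(−(10.5−10.7)²/(2·1.5²)) = 0.265962·exp(-0.00889) = 0.263608
  p_II = (1/(0.9·√(2π)))·exp(−(10.5−13.8)²/(2·0.9²)) = 0.443269·exp(-6.72222) = 0.000533634
  p_III = (1/(0.8·√(2π)))·exp(−(10.5−21.7)²/(2·0.8²)) = 0.498678·exp(-98.00000) = 1.37076e-43
  p_IV = (1/(1.6·√(2π)))·exp(−(10.5−22.6)²/(2·1.6²)) = 0.249339·exp(-28.59570) = 9.50242e-14
Multiply by the mixture weights:
  P(Z=I)·p_I = 0.05 × 0.263608 = 0.0131804
  P(Z=II)·p_II = 0.73 × 0.000533634 = 0.000389553
  P(Z=III)·p_III = 0.09 × 1.37076e-43 = 1.23368e-44
  P(Z=IV)·p_IV = 0.13 × 9.50242e-14 = 1.23531e-14
Denominator: 0.0131804 + 0.000389553 + 1.23368e-44 + 1.23531e-14 = 0.0135699
P(Setting I | data) = 0.0131804 / 0.0135699 ≈ 0.971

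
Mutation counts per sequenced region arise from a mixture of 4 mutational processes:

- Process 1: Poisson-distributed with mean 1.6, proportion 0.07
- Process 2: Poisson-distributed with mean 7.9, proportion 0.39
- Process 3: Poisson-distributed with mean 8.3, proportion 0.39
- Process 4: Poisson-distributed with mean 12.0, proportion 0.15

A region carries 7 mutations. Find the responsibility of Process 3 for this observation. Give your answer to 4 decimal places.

Posterior ∝ prior × likelihood, so P(k | x) ∝ π_k f_k(x); normalise over all components.
Evaluate each component's likelihood at the observed value:
  p_1 = e^(−1.6)·1.6^7/7! = 0.00107532
  p_2 = e^(−7.9)·7.9^7/7! = 0.141264
  p_3 = e^(−8.3)·8.3^7/7! = 0.133805
  p_4 = e^(−12.0)·12.0^7/7! = 0.0436822
Prior × likelihood for each component:
  π_1·p_1 = 0.07 × 0.00107532 = 7.52725e-05
  π_2·p_2 = 0.39 × 0.141264 = 0.0550931
  π_3·p_3 = 0.39 × 0.133805 = 0.0521839
  π_4·p_4 = 0.15 × 0.0436822 = 0.00655233
Denominator: 7.52725e-05 + 0.0550931 + 0.0521839 + 0.00655233 = 0.113905
P(Process 3 | data) ≈ 0.4581

0.4581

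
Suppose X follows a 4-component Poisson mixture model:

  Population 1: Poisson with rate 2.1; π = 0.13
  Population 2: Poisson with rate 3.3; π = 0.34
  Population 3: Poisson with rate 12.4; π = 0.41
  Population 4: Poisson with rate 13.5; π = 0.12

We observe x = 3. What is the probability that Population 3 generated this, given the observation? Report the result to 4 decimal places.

0.0054

P(component k | x) = P(Z=k)·f_k(x) / marginal(x), where marginal(x) = Σ_j P(Z=j)·f_j(x).
Evaluate each component's likelihood at the observed value:
  p_1 = e^(−2.1)·2.1^3/3! = 0.189011
  p_2 = e^(−3.3)·3.3^3/3! = 0.220912
  p_3 = e^(−12.4)·12.4^3/3! = 0.00130877
  p_4 = e^(−13.5)·13.5^3/3! = 0.000562179
Weight by the priors:
  P(Z=1)·p_1 = 0.13 × 0.189011 = 0.0245715
  P(Z=2)·p_2 = 0.34 × 0.220912 = 0.07511
  P(Z=3)·p_3 = 0.41 × 0.00130877 = 0.000536594
  P(Z=4)·p_4 = 0.12 × 0.000562179 = 6.74615e-05
Denominator: 0.0245715 + 0.07511 + 0.000536594 + 6.74615e-05 = 0.100286
Responsibility of Population 3: 0.000536594 / 0.100286 ≈ 0.0054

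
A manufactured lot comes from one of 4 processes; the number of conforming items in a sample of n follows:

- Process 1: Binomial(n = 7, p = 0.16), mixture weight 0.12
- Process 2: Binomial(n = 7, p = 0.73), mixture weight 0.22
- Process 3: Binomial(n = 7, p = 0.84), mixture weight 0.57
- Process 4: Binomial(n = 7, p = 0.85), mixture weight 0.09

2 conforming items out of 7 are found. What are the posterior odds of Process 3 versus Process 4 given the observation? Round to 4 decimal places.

8.5408

Posterior odds = (π_i f_i(x)) / (π_j f_j(x)); the normalising sum cancels.
Evaluate each component's likelihood at the observed value:
  p_1 = 0.224831
  p_2 = 0.0160577
  p_3 = 0.00155374
  p_4 = 0.00115216
0.000885631 / 0.000103695 ≈ 8.5408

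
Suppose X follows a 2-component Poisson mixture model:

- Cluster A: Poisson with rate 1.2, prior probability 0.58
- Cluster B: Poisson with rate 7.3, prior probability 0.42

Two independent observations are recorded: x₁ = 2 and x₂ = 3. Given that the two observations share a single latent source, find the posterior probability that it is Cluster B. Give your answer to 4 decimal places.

0.0295

Posterior ∝ prior × likelihood, so P(k | x) ∝ P(Z=k) f_k(x); normalise over all components.
Since both observations come from the same component, the likelihood for component k is f_k(x₁)·f_k(x₂).
  p_A = [0.21686] × [0.0867439] = 0.0188113
  p_B = [0.0179997] × [0.0437993] = 0.000788376
Weight by the priors:
  P(Z=A)·p_A = 0.58 × 0.0188113 = 0.0109105
  P(Z=B)·p_B = 0.42 × 0.000788376 = 0.000331118
Normaliser: 0.0109105 + 0.000331118 = 0.0112417
Responsibility of Cluster B: 0.000331118 / 0.0112417 ≈ 0.0295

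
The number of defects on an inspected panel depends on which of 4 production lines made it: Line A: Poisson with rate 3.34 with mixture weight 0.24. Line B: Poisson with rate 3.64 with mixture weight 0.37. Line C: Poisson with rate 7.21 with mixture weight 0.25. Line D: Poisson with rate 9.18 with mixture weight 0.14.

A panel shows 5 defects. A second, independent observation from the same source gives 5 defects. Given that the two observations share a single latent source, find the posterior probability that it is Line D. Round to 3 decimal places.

0.029

Apply Bayes' rule: the posterior for each component is proportional to its prior times its likelihood at x.
Since both observations come from the same component, the likelihood for component k is f_k(x₁)·f_k(x₂).
  p_A = [0.122746] × [0.122746] = 0.0150666
  p_B = [0.139796] × [0.139796] = 0.0195428
  p_C = [0.120014] × [0.120014] = 0.0144034
  p_D = [0.0560027] × [0.0560027] = 0.0031363
Prior × likelihood for each component:
  π_A·p_A = 0.24 × 0.0150666 = 0.00361598
  π_B·p_B = 0.37 × 0.0195428 = 0.00723085
  π_C·p_C = 0.25 × 0.0144034 = 0.00360084
  π_D·p_D = 0.14 × 0.0031363 = 0.000439082
Sum: 0.00361598 + 0.00723085 + 0.00360084 + 0.000439082 = 0.0148868
So the posterior for Line D is 0.000439082 / 0.0148868 ≈ 0.029.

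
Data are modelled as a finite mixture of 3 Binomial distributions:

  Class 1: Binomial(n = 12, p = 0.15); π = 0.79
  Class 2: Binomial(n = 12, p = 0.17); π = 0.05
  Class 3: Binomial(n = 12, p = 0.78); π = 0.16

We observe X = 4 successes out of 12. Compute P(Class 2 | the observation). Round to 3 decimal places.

0.079

Posterior ∝ prior × likelihood, so P(k | x) ∝ π_k f_k(x); normalise over all components.
Component likelihoods at x = 4 successes out of 12:
  L_1 = C(12,4)·0.15^4·0.85^8 = 495·0.00050625·0.272491 = 0.0682844
  L_2 = C(12,4)·0.17^4·0.83^8 = 495·0.00083521·0.225229 = 0.0931163
  L_3 = C(12,4)·0.78^4·0.22^8 = 495·0.370151·5.48759e-06 = 0.00100546
Prior × likelihood for each component:
  π_1·L_1 = 0.79 × 0.0682844 = 0.0539447
  π_2·L_2 = 0.05 × 0.0931163 = 0.00465581
  π_3·L_3 = 0.16 × 0.00100546 = 0.000160874
Normaliser: 0.0539447 + 0.00465581 + 0.000160874 = 0.0587614
Responsibility of Class 2: 0.00465581 / 0.0587614 ≈ 0.079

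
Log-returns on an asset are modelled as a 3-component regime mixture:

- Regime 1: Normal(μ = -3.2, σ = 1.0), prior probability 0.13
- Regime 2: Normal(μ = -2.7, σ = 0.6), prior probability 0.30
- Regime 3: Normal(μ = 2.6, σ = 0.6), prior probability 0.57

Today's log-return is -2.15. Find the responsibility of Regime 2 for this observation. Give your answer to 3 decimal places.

0.814

Posterior ∝ prior × likelihood, so P(k | x) ∝ π_k f_k(x); normalise over all components.
Component likelihoods at x = -2.15:
  L_1 = (1/(1.0·√(2π)))·exp(−(-2.15−-3.2)²/(2·1.0²)) = 0.398942·exp(-0.55125) = 0.229882
  L_2 = (1/(0.6·√(2π)))·exp(−(-2.15−-2.7)²/(2·0.6²)) = 0.664904·exp(-0.42014) = 0.436812
  L_3 = (1/(0.6·√(2π)))·exp(−(-2.15−2.6)²/(2·0.6²)) = 0.664904·exp(-31.33681) = 1.6344e-14
Unnormalised posteriors:
  π_1·L_1 = 0.13 × 0.229882 = 0.0298847
  π_2·L_2 = 0.30 × 0.436812 = 0.131044
  π_3·L_3 = 0.57 × 1.6344e-14 = 9.31605e-15
Denominator: 0.0298847 + 0.131044 + 9.31605e-15 = 0.160928
So the posterior for Regime 2 is 0.131044 / 0.160928 ≈ 0.814.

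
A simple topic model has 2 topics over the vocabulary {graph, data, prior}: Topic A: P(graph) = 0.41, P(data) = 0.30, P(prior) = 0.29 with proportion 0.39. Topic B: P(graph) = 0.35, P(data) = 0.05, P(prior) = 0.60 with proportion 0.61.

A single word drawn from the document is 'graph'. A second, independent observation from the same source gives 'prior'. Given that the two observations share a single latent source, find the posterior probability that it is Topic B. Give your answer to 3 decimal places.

The responsibility of component k is w_k f_k(x) divided by Σ_j w_j f_j(x).
Since both observations come from the same component, the likelihood for component k is f_k(x₁)·f_k(x₂).
  f_A = [0.41] × [0.29] = 0.1189
  f_B = [0.35] × [0.6] = 0.21
Unnormalised posteriors:
  w_A·f_A = 0.39 × 0.1189 = 0.046371
  w_B·f_B = 0.61 × 0.21 = 0.1281
Normaliser: 0.046371 + 0.1281 = 0.174471
Responsibility of Topic B: 0.1281 / 0.174471 ≈ 0.734

0.734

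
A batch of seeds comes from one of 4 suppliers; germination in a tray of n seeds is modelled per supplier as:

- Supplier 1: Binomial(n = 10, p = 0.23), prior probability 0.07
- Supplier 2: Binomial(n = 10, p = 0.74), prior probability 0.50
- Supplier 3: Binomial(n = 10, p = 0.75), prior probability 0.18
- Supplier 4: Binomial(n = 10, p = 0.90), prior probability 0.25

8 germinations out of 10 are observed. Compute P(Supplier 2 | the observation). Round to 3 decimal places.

Apply Bayes' rule: the posterior for each component is proportional to its prior times its likelihood at x.
Evaluate each component's likelihood at the observed value:
  p_1 = 0.000208938
  p_2 = 0.273535
  p_3 = 0.281568
  p_4 = 0.19371
Prior × likelihood for each component:
  P(Z=1)·p_1 = 0.07 × 0.000208938 = 1.46256e-05
  P(Z=2)·p_2 = 0.50 × 0.273535 = 0.136768
  P(Z=3)·p_3 = 0.18 × 0.281568 = 0.0506822
  P(Z=4)·p_4 = 0.25 × 0.19371 = 0.0484276
Sum: 1.46256e-05 + 0.136768 + 0.0506822 + 0.0484276 = 0.235892
P(Supplier 2 | x) ≈ 0.580

0.580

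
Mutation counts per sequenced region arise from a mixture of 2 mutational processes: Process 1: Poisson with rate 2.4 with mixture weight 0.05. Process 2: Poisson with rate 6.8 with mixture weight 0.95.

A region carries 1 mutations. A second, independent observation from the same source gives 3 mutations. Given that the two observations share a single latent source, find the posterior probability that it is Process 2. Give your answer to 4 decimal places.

0.1558

Apply Bayes' rule: the posterior for each component is proportional to its prior times its likelihood at x.
Since both observations come from the same component, the likelihood for component k is f_k(x₁)·f_k(x₂).
  p_1 = [0.217723] × [0.209014] = 0.0455072
  p_2 = [0.00757367] × [0.0583678] = 0.000442058
Prior × likelihood for each component:
  w_1·p_1 = 0.05 × 0.0455072 = 0.00227536
  w_2·p_2 = 0.95 × 0.000442058 = 0.000419955
Evidence: 0.00227536 + 0.000419955 = 0.00269532
P(Process 2 | x₁, x₂) ≈ 0.1558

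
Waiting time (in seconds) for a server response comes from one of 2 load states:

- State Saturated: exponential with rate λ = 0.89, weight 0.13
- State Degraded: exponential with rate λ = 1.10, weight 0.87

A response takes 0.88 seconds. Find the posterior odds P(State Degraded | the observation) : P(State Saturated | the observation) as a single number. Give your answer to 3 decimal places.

6.876

The posterior odds equal the prior odds times the likelihood ratio: (π_i/π_j)·(f_i(x)/f_j(x)).
Component likelihoods at x = 0.88 seconds:
  L_Saturated = 0.89·e^(−0.89·0.88) = 0.89·e^(−0.7832) = 0.406678
  L_Degraded = 1.10·e^(−1.10·0.88) = 1.10·e^(−0.9680) = 0.417826
0.363509 / 0.0528681 ≈ 6.876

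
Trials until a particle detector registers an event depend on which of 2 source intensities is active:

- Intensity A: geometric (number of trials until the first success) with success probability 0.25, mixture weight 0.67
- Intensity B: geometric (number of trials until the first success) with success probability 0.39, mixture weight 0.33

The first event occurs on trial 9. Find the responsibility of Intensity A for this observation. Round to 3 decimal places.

The responsibility of component k is π_k f_k(x) divided by Σ_j π_j f_j(x).
Evaluate each component's likelihood at the observed value:
  L_A = 0.25·(1−0.25)^8 = 0.25·0.100113 = 0.0250282
  L_B = 0.39·(1−0.39)^8 = 0.39·0.0191707 = 0.00747659
Prior × likelihood for each component:
  π_A·L_A = 0.67 × 0.0250282 = 0.0167689
  π_B·L_B = 0.33 × 0.00747659 = 0.00246727
Normaliser: 0.0167689 + 0.00246727 = 0.0192362
So the posterior for Intensity A is 0.0167689 / 0.0192362 ≈ 0.872.

0.872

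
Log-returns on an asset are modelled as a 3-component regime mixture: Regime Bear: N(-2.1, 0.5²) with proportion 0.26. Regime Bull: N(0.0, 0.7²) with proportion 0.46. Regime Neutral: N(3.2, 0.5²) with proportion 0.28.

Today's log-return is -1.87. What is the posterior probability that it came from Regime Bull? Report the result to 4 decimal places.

0.0381

Posterior ∝ prior × likelihood, so P(k | x) ∝ π_k f_k(x); normalise over all components.
Normal densities:
  f_Bear = (1/(0.5·√(2π)))·exp(−(-1.87−-2.1)²/(2·0.5²)) = 0.797885·exp(-0.10580) = 0.717781
  f_Bull = (1/(0.7·√(2π)))·exp(−(-1.87−0.0)²/(2·0.7²)) = 0.569918·exp(-3.56827) = 0.0160744
  f_Neutral = (1/(0.5·√(2π)))·exp(−(-1.87−3.2)²/(2·0.5²)) = 0.797885·exp(-51.40980) = 3.75792e-23
Prior × likelihood for each component:
  π_Bear·f_Bear = 0.26 × 0.717781 = 0.186623
  π_Bull·f_Bull = 0.46 × 0.0160744 = 0.00739421
  π_Neutral·f_Neutral = 0.28 × 3.75792e-23 = 1.05222e-23
Marginal: 0.186623 + 0.00739421 + 1.05222e-23 = 0.194017
P(Regime Bull | the observation) ≈ 0.0381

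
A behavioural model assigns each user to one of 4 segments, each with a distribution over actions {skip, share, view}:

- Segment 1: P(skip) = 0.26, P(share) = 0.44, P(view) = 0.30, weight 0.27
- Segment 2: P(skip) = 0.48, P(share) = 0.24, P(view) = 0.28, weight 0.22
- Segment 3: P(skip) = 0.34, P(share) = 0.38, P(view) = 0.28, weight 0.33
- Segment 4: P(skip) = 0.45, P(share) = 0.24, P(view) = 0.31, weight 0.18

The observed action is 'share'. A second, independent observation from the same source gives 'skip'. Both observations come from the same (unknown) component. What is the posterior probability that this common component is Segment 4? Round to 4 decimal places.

0.1643

The responsibility of component k is π_k f_k(x) divided by Σ_j π_j f_j(x).
Since both observations come from the same component, the likelihood for component k is f_k(x₁)·f_k(x₂).
  p_1 = [P(share | comp) = 0.44] × [0.26] = 0.1144
  p_2 = [P(share | comp) = 0.24] × [0.48] = 0.1152
  p_3 = [P(share | comp) = 0.38] × [0.34] = 0.1292
  p_4 = [P(share | comp) = 0.24] × [0.45] = 0.108
Multiply by the mixture weights:
  π_1·p_1 = 0.27 × 0.1144 = 0.030888
  π_2·p_2 = 0.22 × 0.1152 = 0.025344
  π_3·p_3 = 0.33 × 0.1292 = 0.042636
  π_4·p_4 = 0.18 × 0.108 = 0.01944
Normaliser: 0.030888 + 0.025344 + 0.042636 + 0.01944 = 0.118308
P(Segment 4 | x) ≈ 0.1643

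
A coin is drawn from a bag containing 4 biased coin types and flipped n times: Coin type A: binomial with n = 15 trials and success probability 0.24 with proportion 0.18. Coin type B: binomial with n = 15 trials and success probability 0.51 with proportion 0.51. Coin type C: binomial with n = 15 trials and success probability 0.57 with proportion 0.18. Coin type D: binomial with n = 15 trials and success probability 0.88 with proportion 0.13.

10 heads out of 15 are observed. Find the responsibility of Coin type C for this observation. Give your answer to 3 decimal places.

P(component k | x) = π_k·f_k(x) / marginal(x), where marginal(x) = Σ_j π_j·f_j(x).
Evaluate each component's likelihood at the observed value:
  p_A = 0.000482765
  p_B = 0.10098
  p_C = 0.159826
  p_D = 0.0208108
Multiply by the mixture weights:
  π_A·p_A = 0.18 × 0.000482765 = 8.68977e-05
  π_B·p_B = 0.51 × 0.10098 = 0.0515001
  π_C·p_C = 0.18 × 0.159826 = 0.0287686
  π_D·p_D = 0.13 × 0.0208108 = 0.0027054
Evidence: 8.68977e-05 + 0.0515001 + 0.0287686 + 0.0027054 = 0.0830609
Responsibility of Coin type C: 0.0287686 / 0.0830609 ≈ 0.346

0.346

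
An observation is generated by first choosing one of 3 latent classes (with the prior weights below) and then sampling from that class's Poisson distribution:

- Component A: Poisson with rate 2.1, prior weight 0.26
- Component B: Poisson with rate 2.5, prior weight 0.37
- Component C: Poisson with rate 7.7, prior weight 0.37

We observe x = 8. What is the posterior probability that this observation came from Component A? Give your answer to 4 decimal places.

P(component k | x) = π_k·f_k(x) / marginal(x), where marginal(x) = Σ_j π_j·f_j(x).
Evaluate each component's likelihood at the observed value:
  f_A = 0.00114872
  f_B = 0.00310644
  f_C = 0.138783
Multiply by the mixture weights:
  π_A·f_A = 0.26 × 0.00114872 = 0.000298668
  π_B·f_B = 0.37 × 0.00310644 = 0.00114938
  π_C·f_C = 0.37 × 0.138783 = 0.0513499
Normaliser: 0.000298668 + 0.00114938 + 0.0513499 = 0.0527979
P(Component A | data) = 0.000298668 / 0.0527979 ≈ 0.0057

0.0057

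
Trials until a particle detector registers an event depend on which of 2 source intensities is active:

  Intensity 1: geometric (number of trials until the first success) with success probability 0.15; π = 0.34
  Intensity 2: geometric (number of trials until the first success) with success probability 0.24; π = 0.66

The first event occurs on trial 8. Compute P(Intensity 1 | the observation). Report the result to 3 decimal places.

By Bayes' theorem, P(k | x) = P(Z=k) f_k(x) / Σ_j P(Z=j) f_j(x).
Geometric probabilities:
  f_1 = 0.15·(1−0.15)^7 = 0.15·0.320577 = 0.0480866
  f_2 = 0.24·(1−0.24)^7 = 0.24·0.146452 = 0.0351485
Prior × likelihood for each component:
  P(Z=1)·f_1 = 0.34 × 0.0480866 = 0.0163494
  P(Z=2)·f_2 = 0.66 × 0.0351485 = 0.023198
Denominator: 0.0163494 + 0.023198 = 0.0395474
P(Intensity 1 | data) = 0.0163494 / 0.0395474 ≈ 0.413

0.413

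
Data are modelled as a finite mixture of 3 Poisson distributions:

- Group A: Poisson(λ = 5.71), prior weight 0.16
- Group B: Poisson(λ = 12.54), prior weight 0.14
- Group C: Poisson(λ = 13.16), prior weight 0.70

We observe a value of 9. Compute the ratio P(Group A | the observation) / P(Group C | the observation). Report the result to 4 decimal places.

0.2143

Only the two components matter; the odds are (π_i f_i(x)) / (π_j f_j(x)).
Evaluate each component's likelihood at the observed value:
  L_A = 0.0589034
  L_B = 0.0756592
  L_C = 0.0628383
Posterior odds = (π_A·L_A) / (π_C·L_C) = (0.16·0.0589034) / (0.70·0.0628383) = 0.00942455 / 0.0439868 ≈ 0.2143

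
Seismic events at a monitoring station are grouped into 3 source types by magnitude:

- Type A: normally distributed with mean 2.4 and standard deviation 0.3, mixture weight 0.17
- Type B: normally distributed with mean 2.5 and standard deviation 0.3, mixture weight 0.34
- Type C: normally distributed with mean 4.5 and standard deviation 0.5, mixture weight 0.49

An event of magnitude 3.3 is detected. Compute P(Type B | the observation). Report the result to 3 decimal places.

The responsibility of component k is π_k f_k(x) divided by Σ_j π_j f_j(x).
Evaluate each component's likelihood at the observed value:
  L_A = 0.0147728
  L_B = 0.0379866
  L_C = 0.0447891
Weight by the priors:
  π_A·L_A = 0.17 × 0.0147728 = 0.00251138
  π_B·L_B = 0.34 × 0.0379866 = 0.0129155
  π_C·L_C = 0.49 × 0.0447891 = 0.0219466
Sum: 0.00251138 + 0.0129155 + 0.0219466 = 0.0373735
P(Type B | the observation) = 0.0129155 / 0.0373735 ≈ 0.346

0.346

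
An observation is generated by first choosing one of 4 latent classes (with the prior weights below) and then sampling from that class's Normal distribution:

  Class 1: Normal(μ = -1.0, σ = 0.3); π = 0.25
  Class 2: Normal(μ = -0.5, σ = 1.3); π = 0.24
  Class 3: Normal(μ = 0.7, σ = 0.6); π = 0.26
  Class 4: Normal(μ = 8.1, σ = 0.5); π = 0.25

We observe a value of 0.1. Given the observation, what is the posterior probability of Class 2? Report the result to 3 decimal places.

0.386

P(component k | x) = w_k·f_k(x) / marginal(x), where marginal(x) = Σ_j w_j·f_j(x).
Component likelihoods at x = 0.1:
  L_1 = 0.0016009
  L_2 = 0.275874
  L_3 = 0.403285
  L_4 = 2.05233e-56
Multiply by the mixture weights:
  w_1·L_1 = 0.25 × 0.0016009 = 0.000400226
  w_2·L_2 = 0.24 × 0.275874 = 0.0662097
  w_3·L_3 = 0.26 × 0.403285 = 0.104854
  w_4·L_4 = 0.25 × 2.05233e-56 = 5.13082e-57
Marginal: 0.000400226 + 0.0662097 + 0.104854 + 5.13082e-57 = 0.171464
So the posterior for Class 2 is 0.0662097 / 0.171464 ≈ 0.386.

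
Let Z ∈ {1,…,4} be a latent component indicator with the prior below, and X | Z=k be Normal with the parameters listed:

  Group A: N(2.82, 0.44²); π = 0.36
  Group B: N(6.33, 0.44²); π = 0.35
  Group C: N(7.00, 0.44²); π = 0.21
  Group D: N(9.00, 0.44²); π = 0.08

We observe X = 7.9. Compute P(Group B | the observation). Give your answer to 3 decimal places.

Posterior ∝ prior × likelihood, so P(k | x) ∝ w_k f_k(x); normalise over all components.
Component likelihoods at x = 7.9:
  L_A = 1.02865e-29
  L_B = 0.00155868
  L_C = 0.111928
  L_D = 0.039837
Prior × likelihood for each component:
  w_A·L_A = 0.36 × 1.02865e-29 = 3.70315e-30
  w_B·L_B = 0.35 × 0.00155868 = 0.000545536
  w_C·L_C = 0.21 × 0.111928 = 0.0235049
  w_D·L_D = 0.08 × 0.039837 = 0.00318696
Evidence: 3.70315e-30 + 0.000545536 + 0.0235049 + 0.00318696 = 0.0272374
P(Group B | x) = 0.000545536 / 0.0272374 ≈ 0.020

0.020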